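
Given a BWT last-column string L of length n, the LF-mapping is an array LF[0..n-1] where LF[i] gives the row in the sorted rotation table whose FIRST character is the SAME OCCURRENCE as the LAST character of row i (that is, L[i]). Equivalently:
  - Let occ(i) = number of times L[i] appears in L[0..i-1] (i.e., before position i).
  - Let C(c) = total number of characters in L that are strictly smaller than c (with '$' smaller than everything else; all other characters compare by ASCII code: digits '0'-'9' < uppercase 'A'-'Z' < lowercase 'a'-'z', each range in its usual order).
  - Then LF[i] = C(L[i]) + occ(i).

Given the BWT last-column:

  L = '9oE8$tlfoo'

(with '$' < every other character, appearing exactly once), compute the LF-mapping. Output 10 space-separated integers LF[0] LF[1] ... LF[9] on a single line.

Char counts: '$':1, '8':1, '9':1, 'E':1, 'f':1, 'l':1, 'o':3, 't':1
C (first-col start): C('$')=0, C('8')=1, C('9')=2, C('E')=3, C('f')=4, C('l')=5, C('o')=6, C('t')=9
L[0]='9': occ=0, LF[0]=C('9')+0=2+0=2
L[1]='o': occ=0, LF[1]=C('o')+0=6+0=6
L[2]='E': occ=0, LF[2]=C('E')+0=3+0=3
L[3]='8': occ=0, LF[3]=C('8')+0=1+0=1
L[4]='$': occ=0, LF[4]=C('$')+0=0+0=0
L[5]='t': occ=0, LF[5]=C('t')+0=9+0=9
L[6]='l': occ=0, LF[6]=C('l')+0=5+0=5
L[7]='f': occ=0, LF[7]=C('f')+0=4+0=4
L[8]='o': occ=1, LF[8]=C('o')+1=6+1=7
L[9]='o': occ=2, LF[9]=C('o')+2=6+2=8

Answer: 2 6 3 1 0 9 5 4 7 8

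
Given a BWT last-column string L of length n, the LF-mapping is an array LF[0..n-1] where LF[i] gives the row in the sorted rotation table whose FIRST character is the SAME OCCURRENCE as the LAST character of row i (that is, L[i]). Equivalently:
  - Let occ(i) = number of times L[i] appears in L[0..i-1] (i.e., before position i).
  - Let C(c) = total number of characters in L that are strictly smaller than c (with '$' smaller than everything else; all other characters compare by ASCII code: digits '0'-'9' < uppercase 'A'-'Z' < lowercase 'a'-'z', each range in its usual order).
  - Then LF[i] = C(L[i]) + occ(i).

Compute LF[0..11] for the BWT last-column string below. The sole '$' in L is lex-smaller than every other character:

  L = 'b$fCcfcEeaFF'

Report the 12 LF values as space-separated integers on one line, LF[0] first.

Char counts: '$':1, 'C':1, 'E':1, 'F':2, 'a':1, 'b':1, 'c':2, 'e':1, 'f':2
C (first-col start): C('$')=0, C('C')=1, C('E')=2, C('F')=3, C('a')=5, C('b')=6, C('c')=7, C('e')=9, C('f')=10
L[0]='b': occ=0, LF[0]=C('b')+0=6+0=6
L[1]='$': occ=0, LF[1]=C('$')+0=0+0=0
L[2]='f': occ=0, LF[2]=C('f')+0=10+0=10
L[3]='C': occ=0, LF[3]=C('C')+0=1+0=1
L[4]='c': occ=0, LF[4]=C('c')+0=7+0=7
L[5]='f': occ=1, LF[5]=C('f')+1=10+1=11
L[6]='c': occ=1, LF[6]=C('c')+1=7+1=8
L[7]='E': occ=0, LF[7]=C('E')+0=2+0=2
L[8]='e': occ=0, LF[8]=C('e')+0=9+0=9
L[9]='a': occ=0, LF[9]=C('a')+0=5+0=5
L[10]='F': occ=0, LF[10]=C('F')+0=3+0=3
L[11]='F': occ=1, LF[11]=C('F')+1=3+1=4

Answer: 6 0 10 1 7 11 8 2 9 5 3 4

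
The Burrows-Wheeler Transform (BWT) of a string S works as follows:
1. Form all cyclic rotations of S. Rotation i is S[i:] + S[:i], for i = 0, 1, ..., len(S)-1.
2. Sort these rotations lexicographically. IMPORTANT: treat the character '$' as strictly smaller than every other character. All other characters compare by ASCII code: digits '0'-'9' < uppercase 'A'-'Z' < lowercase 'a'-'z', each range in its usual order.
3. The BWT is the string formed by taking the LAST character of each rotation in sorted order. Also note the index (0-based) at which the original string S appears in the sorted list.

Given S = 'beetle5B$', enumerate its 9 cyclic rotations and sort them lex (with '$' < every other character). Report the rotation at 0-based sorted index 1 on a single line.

Answer: 5B$beetle

Derivation:
All 9 rotations (rotation i = S[i:]+S[:i]):
  rot[0] = beetle5B$
  rot[1] = eetle5B$b
  rot[2] = etle5B$be
  rot[3] = tle5B$bee
  rot[4] = le5B$beet
  rot[5] = e5B$beetl
  rot[6] = 5B$beetle
  rot[7] = B$beetle5
  rot[8] = $beetle5B
Sorted (with $ < everything):
  sorted[0] = $beetle5B
  sorted[1] = 5B$beetle
  sorted[2] = B$beetle5
  sorted[3] = beetle5B$
  sorted[4] = e5B$beetl
  sorted[5] = eetle5B$b
  sorted[6] = etle5B$be
  sorted[7] = le5B$beet
  sorted[8] = tle5B$bee
sorted[1] = 5B$beetle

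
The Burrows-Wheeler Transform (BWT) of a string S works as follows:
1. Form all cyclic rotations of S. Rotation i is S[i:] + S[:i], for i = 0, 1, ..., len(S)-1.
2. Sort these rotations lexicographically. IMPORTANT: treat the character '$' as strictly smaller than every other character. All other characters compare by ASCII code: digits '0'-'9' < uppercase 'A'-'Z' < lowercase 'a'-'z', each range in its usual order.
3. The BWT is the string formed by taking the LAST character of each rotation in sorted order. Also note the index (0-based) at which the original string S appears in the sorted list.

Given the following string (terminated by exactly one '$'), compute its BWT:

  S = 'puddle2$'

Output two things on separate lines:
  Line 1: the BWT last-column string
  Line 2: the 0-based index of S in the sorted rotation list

Answer: 2eudld$p
6

Derivation:
All 8 rotations (rotation i = S[i:]+S[:i]):
  rot[0] = puddle2$
  rot[1] = uddle2$p
  rot[2] = ddle2$pu
  rot[3] = dle2$pud
  rot[4] = le2$pudd
  rot[5] = e2$puddl
  rot[6] = 2$puddle
  rot[7] = $puddle2
Sorted (with $ < everything):
  sorted[0] = $puddle2  (last char: '2')
  sorted[1] = 2$puddle  (last char: 'e')
  sorted[2] = ddle2$pu  (last char: 'u')
  sorted[3] = dle2$pud  (last char: 'd')
  sorted[4] = e2$puddl  (last char: 'l')
  sorted[5] = le2$pudd  (last char: 'd')
  sorted[6] = puddle2$  (last char: '$')
  sorted[7] = uddle2$p  (last char: 'p')
Last column: 2eudld$p
Original string S is at sorted index 6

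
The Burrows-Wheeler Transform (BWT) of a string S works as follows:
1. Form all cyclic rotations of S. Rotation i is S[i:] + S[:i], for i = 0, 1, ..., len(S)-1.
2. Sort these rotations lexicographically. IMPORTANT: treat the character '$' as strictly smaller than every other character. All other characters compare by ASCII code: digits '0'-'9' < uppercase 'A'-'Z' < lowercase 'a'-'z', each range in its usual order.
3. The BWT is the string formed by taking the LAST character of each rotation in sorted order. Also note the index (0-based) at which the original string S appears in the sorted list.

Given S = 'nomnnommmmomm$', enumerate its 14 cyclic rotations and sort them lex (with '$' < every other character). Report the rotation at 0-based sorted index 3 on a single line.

Answer: mmmmomm$nomnno

Derivation:
All 14 rotations (rotation i = S[i:]+S[:i]):
  rot[0] = nomnnommmmomm$
  rot[1] = omnnommmmomm$n
  rot[2] = mnnommmmomm$no
  rot[3] = nnommmmomm$nom
  rot[4] = nommmmomm$nomn
  rot[5] = ommmmomm$nomnn
  rot[6] = mmmmomm$nomnno
  rot[7] = mmmomm$nomnnom
  rot[8] = mmomm$nomnnomm
  rot[9] = momm$nomnnommm
  rot[10] = omm$nomnnommmm
  rot[11] = mm$nomnnommmmo
  rot[12] = m$nomnnommmmom
  rot[13] = $nomnnommmmomm
Sorted (with $ < everything):
  sorted[0] = $nomnnommmmomm
  sorted[1] = m$nomnnommmmom
  sorted[2] = mm$nomnnommmmo
  sorted[3] = mmmmomm$nomnno
  sorted[4] = mmmomm$nomnnom
  sorted[5] = mmomm$nomnnomm
  sorted[6] = mnnommmmomm$no
  sorted[7] = momm$nomnnommm
  sorted[8] = nnommmmomm$nom
  sorted[9] = nommmmomm$nomn
  sorted[10] = nomnnommmmomm$
  sorted[11] = omm$nomnnommmm
  sorted[12] = ommmmomm$nomnn
  sorted[13] = omnnommmmomm$n
sorted[3] = mmmmomm$nomnno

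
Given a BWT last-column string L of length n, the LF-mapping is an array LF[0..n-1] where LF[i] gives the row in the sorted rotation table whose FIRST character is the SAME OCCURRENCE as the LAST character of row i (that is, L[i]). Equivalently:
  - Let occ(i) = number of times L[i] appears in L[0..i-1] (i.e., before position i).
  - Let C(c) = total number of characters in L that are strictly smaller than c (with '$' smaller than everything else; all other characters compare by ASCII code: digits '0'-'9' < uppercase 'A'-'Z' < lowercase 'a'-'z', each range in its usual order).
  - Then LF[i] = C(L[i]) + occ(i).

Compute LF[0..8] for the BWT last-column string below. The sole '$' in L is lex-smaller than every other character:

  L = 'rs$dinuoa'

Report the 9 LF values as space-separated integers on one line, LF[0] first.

Char counts: '$':1, 'a':1, 'd':1, 'i':1, 'n':1, 'o':1, 'r':1, 's':1, 'u':1
C (first-col start): C('$')=0, C('a')=1, C('d')=2, C('i')=3, C('n')=4, C('o')=5, C('r')=6, C('s')=7, C('u')=8
L[0]='r': occ=0, LF[0]=C('r')+0=6+0=6
L[1]='s': occ=0, LF[1]=C('s')+0=7+0=7
L[2]='$': occ=0, LF[2]=C('$')+0=0+0=0
L[3]='d': occ=0, LF[3]=C('d')+0=2+0=2
L[4]='i': occ=0, LF[4]=C('i')+0=3+0=3
L[5]='n': occ=0, LF[5]=C('n')+0=4+0=4
L[6]='u': occ=0, LF[6]=C('u')+0=8+0=8
L[7]='o': occ=0, LF[7]=C('o')+0=5+0=5
L[8]='a': occ=0, LF[8]=C('a')+0=1+0=1

Answer: 6 7 0 2 3 4 8 5 1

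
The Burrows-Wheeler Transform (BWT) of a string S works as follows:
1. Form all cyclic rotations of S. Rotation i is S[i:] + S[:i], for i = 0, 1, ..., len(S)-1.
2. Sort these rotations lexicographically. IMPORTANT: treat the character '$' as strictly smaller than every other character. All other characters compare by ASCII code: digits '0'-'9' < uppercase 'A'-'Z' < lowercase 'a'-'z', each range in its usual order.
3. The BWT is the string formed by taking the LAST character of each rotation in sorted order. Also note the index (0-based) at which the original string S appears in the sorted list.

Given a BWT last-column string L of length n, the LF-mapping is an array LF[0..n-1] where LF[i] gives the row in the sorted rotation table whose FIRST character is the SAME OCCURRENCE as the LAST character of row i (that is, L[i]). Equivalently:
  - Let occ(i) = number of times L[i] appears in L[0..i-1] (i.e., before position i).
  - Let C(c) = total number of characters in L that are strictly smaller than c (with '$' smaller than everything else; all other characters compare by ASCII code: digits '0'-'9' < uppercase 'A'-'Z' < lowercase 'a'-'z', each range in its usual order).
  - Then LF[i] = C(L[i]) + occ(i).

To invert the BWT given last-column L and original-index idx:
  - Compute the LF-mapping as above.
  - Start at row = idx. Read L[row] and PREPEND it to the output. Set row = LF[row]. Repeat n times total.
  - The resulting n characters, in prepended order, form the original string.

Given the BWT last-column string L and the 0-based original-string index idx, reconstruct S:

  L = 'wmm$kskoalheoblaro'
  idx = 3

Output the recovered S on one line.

Answer: bookkemarshmallow$

Derivation:
LF mapping: 17 10 11 0 6 16 7 12 1 8 5 4 13 3 9 2 15 14
Walk LF starting at row 3, prepending L[row]:
  step 1: row=3, L[3]='$', prepend. Next row=LF[3]=0
  step 2: row=0, L[0]='w', prepend. Next row=LF[0]=17
  step 3: row=17, L[17]='o', prepend. Next row=LF[17]=14
  step 4: row=14, L[14]='l', prepend. Next row=LF[14]=9
  step 5: row=9, L[9]='l', prepend. Next row=LF[9]=8
  step 6: row=8, L[8]='a', prepend. Next row=LF[8]=1
  step 7: row=1, L[1]='m', prepend. Next row=LF[1]=10
  step 8: row=10, L[10]='h', prepend. Next row=LF[10]=5
  step 9: row=5, L[5]='s', prepend. Next row=LF[5]=16
  step 10: row=16, L[16]='r', prepend. Next row=LF[16]=15
  step 11: row=15, L[15]='a', prepend. Next row=LF[15]=2
  step 12: row=2, L[2]='m', prepend. Next row=LF[2]=11
  step 13: row=11, L[11]='e', prepend. Next row=LF[11]=4
  step 14: row=4, L[4]='k', prepend. Next row=LF[4]=6
  step 15: row=6, L[6]='k', prepend. Next row=LF[6]=7
  step 16: row=7, L[7]='o', prepend. Next row=LF[7]=12
  step 17: row=12, L[12]='o', prepend. Next row=LF[12]=13
  step 18: row=13, L[13]='b', prepend. Next row=LF[13]=3
Reversed output: bookkemarshmallow$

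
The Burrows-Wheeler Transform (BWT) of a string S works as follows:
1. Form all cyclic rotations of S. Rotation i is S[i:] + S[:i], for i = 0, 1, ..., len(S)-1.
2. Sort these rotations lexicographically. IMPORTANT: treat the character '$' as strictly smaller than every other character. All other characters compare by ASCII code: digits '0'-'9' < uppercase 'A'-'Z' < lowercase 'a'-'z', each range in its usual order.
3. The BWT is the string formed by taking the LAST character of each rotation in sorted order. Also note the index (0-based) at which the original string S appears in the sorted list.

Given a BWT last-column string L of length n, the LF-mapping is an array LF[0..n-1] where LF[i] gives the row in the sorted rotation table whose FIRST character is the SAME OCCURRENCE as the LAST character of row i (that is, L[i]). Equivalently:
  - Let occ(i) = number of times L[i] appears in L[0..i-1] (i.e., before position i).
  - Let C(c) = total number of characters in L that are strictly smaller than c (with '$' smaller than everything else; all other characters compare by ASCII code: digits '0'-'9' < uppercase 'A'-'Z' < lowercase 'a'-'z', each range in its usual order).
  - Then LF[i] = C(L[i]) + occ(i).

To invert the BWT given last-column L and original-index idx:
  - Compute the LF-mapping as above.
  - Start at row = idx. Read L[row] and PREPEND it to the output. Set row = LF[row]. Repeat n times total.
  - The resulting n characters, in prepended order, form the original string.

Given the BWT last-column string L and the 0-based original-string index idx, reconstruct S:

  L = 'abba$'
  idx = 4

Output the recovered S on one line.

Answer: baba$

Derivation:
LF mapping: 1 3 4 2 0
Walk LF starting at row 4, prepending L[row]:
  step 1: row=4, L[4]='$', prepend. Next row=LF[4]=0
  step 2: row=0, L[0]='a', prepend. Next row=LF[0]=1
  step 3: row=1, L[1]='b', prepend. Next row=LF[1]=3
  step 4: row=3, L[3]='a', prepend. Next row=LF[3]=2
  step 5: row=2, L[2]='b', prepend. Next row=LF[2]=4
Reversed output: baba$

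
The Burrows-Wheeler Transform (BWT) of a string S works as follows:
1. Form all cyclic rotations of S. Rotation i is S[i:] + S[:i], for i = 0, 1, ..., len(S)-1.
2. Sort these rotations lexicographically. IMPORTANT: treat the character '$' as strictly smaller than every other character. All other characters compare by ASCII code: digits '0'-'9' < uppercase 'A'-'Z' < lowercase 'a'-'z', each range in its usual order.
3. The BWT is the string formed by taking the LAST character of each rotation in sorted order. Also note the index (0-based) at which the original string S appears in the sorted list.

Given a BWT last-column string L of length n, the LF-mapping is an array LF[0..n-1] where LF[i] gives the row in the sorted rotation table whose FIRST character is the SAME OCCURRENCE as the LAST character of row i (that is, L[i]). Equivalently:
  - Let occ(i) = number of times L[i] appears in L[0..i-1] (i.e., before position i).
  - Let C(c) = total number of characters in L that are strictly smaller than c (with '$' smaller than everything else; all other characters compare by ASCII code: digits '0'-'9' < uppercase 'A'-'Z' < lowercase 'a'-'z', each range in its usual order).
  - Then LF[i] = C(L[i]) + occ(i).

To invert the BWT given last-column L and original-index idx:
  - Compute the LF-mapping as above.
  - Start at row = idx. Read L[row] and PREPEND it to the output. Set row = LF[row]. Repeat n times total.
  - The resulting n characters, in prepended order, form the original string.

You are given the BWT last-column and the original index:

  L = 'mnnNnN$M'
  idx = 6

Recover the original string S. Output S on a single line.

Answer: nNNnMnm$

Derivation:
LF mapping: 4 5 6 2 7 3 0 1
Walk LF starting at row 6, prepending L[row]:
  step 1: row=6, L[6]='$', prepend. Next row=LF[6]=0
  step 2: row=0, L[0]='m', prepend. Next row=LF[0]=4
  step 3: row=4, L[4]='n', prepend. Next row=LF[4]=7
  step 4: row=7, L[7]='M', prepend. Next row=LF[7]=1
  step 5: row=1, L[1]='n', prepend. Next row=LF[1]=5
  step 6: row=5, L[5]='N', prepend. Next row=LF[5]=3
  step 7: row=3, L[3]='N', prepend. Next row=LF[3]=2
  step 8: row=2, L[2]='n', prepend. Next row=LF[2]=6
Reversed output: nNNnMnm$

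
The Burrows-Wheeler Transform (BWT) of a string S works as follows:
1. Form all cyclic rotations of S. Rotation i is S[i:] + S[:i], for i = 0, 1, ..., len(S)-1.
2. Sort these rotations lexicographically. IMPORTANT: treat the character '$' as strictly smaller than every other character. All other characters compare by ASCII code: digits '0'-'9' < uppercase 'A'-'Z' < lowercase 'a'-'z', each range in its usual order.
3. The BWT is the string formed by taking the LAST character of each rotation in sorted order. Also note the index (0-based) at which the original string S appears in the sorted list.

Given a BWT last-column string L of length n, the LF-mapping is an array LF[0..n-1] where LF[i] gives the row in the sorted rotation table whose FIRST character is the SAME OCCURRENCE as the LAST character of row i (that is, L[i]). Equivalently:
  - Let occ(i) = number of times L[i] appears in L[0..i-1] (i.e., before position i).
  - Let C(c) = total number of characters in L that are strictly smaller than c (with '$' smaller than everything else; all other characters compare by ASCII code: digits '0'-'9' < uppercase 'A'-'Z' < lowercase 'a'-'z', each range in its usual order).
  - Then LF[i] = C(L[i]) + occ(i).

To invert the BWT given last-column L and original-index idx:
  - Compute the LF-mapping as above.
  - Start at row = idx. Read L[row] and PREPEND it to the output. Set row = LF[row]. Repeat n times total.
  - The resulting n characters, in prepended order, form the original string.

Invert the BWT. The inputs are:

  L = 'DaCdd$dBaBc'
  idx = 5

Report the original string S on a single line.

Answer: aBcdadCBdD$

Derivation:
LF mapping: 4 5 3 8 9 0 10 1 6 2 7
Walk LF starting at row 5, prepending L[row]:
  step 1: row=5, L[5]='$', prepend. Next row=LF[5]=0
  step 2: row=0, L[0]='D', prepend. Next row=LF[0]=4
  step 3: row=4, L[4]='d', prepend. Next row=LF[4]=9
  step 4: row=9, L[9]='B', prepend. Next row=LF[9]=2
  step 5: row=2, L[2]='C', prepend. Next row=LF[2]=3
  step 6: row=3, L[3]='d', prepend. Next row=LF[3]=8
  step 7: row=8, L[8]='a', prepend. Next row=LF[8]=6
  step 8: row=6, L[6]='d', prepend. Next row=LF[6]=10
  step 9: row=10, L[10]='c', prepend. Next row=LF[10]=7
  step 10: row=7, L[7]='B', prepend. Next row=LF[7]=1
  step 11: row=1, L[1]='a', prepend. Next row=LF[1]=5
Reversed output: aBcdadCBdD$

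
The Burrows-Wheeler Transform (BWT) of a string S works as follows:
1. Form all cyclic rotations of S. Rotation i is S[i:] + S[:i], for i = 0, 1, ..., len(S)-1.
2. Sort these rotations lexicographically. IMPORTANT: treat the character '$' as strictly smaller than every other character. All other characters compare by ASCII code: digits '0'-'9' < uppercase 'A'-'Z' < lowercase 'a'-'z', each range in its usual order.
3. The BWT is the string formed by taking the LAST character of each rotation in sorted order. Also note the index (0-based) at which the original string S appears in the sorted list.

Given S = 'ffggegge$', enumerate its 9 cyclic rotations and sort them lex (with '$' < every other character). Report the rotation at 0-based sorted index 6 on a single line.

Answer: gegge$ffg

Derivation:
All 9 rotations (rotation i = S[i:]+S[:i]):
  rot[0] = ffggegge$
  rot[1] = fggegge$f
  rot[2] = ggegge$ff
  rot[3] = gegge$ffg
  rot[4] = egge$ffgg
  rot[5] = gge$ffgge
  rot[6] = ge$ffggeg
  rot[7] = e$ffggegg
  rot[8] = $ffggegge
Sorted (with $ < everything):
  sorted[0] = $ffggegge
  sorted[1] = e$ffggegg
  sorted[2] = egge$ffgg
  sorted[3] = ffggegge$
  sorted[4] = fggegge$f
  sorted[5] = ge$ffggeg
  sorted[6] = gegge$ffg
  sorted[7] = gge$ffgge
  sorted[8] = ggegge$ff
sorted[6] = gegge$ffg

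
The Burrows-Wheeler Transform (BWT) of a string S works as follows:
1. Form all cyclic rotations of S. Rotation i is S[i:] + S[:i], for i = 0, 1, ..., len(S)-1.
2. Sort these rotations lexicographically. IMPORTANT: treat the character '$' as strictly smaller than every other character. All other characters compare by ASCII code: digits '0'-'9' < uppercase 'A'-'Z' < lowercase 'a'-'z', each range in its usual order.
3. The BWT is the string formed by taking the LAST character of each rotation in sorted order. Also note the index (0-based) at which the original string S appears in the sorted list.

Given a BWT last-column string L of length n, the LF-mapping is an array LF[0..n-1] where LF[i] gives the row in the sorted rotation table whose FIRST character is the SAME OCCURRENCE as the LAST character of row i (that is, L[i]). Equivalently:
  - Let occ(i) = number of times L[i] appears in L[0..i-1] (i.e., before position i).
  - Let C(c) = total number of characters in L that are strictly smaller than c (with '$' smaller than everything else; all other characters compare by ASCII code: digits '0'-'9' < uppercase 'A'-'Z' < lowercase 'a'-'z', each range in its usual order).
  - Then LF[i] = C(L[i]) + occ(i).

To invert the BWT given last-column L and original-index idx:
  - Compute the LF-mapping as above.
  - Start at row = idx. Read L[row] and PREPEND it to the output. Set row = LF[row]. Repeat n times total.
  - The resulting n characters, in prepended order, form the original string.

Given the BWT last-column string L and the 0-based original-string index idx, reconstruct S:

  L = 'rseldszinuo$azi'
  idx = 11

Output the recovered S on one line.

LF mapping: 9 10 3 6 2 11 13 4 7 12 8 0 1 14 5
Walk LF starting at row 11, prepending L[row]:
  step 1: row=11, L[11]='$', prepend. Next row=LF[11]=0
  step 2: row=0, L[0]='r', prepend. Next row=LF[0]=9
  step 3: row=9, L[9]='u', prepend. Next row=LF[9]=12
  step 4: row=12, L[12]='a', prepend. Next row=LF[12]=1
  step 5: row=1, L[1]='s', prepend. Next row=LF[1]=10
  step 6: row=10, L[10]='o', prepend. Next row=LF[10]=8
  step 7: row=8, L[8]='n', prepend. Next row=LF[8]=7
  step 8: row=7, L[7]='i', prepend. Next row=LF[7]=4
  step 9: row=4, L[4]='d', prepend. Next row=LF[4]=2
  step 10: row=2, L[2]='e', prepend. Next row=LF[2]=3
  step 11: row=3, L[3]='l', prepend. Next row=LF[3]=6
  step 12: row=6, L[6]='z', prepend. Next row=LF[6]=13
  step 13: row=13, L[13]='z', prepend. Next row=LF[13]=14
  step 14: row=14, L[14]='i', prepend. Next row=LF[14]=5
  step 15: row=5, L[5]='s', prepend. Next row=LF[5]=11
Reversed output: sizzledinosaur$

Answer: sizzledinosaur$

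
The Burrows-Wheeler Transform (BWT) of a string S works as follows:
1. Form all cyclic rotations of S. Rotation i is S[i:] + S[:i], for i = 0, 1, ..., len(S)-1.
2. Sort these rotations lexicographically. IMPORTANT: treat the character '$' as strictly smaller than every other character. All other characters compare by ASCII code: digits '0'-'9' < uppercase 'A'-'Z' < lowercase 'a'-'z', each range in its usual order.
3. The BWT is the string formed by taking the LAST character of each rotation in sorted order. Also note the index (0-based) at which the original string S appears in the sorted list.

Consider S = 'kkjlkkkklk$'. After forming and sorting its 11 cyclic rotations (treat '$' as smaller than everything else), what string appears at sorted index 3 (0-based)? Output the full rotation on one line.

All 11 rotations (rotation i = S[i:]+S[:i]):
  rot[0] = kkjlkkkklk$
  rot[1] = kjlkkkklk$k
  rot[2] = jlkkkklk$kk
  rot[3] = lkkkklk$kkj
  rot[4] = kkkklk$kkjl
  rot[5] = kkklk$kkjlk
  rot[6] = kklk$kkjlkk
  rot[7] = klk$kkjlkkk
  rot[8] = lk$kkjlkkkk
  rot[9] = k$kkjlkkkkl
  rot[10] = $kkjlkkkklk
Sorted (with $ < everything):
  sorted[0] = $kkjlkkkklk
  sorted[1] = jlkkkklk$kk
  sorted[2] = k$kkjlkkkkl
  sorted[3] = kjlkkkklk$k
  sorted[4] = kkjlkkkklk$
  sorted[5] = kkkklk$kkjl
  sorted[6] = kkklk$kkjlk
  sorted[7] = kklk$kkjlkk
  sorted[8] = klk$kkjlkkk
  sorted[9] = lk$kkjlkkkk
  sorted[10] = lkkkklk$kkj
sorted[3] = kjlkkkklk$k

Answer: kjlkkkklk$k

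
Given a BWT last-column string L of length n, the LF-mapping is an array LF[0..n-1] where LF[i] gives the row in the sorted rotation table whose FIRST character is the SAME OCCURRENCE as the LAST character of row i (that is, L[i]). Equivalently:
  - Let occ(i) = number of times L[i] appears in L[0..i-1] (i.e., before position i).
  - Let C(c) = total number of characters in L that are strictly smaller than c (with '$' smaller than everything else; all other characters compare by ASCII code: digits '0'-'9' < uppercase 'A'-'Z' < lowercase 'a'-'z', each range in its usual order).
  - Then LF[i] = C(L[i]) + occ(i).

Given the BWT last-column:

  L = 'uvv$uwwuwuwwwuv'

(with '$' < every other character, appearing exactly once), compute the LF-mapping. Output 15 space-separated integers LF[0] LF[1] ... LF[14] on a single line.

Answer: 1 6 7 0 2 9 10 3 11 4 12 13 14 5 8

Derivation:
Char counts: '$':1, 'u':5, 'v':3, 'w':6
C (first-col start): C('$')=0, C('u')=1, C('v')=6, C('w')=9
L[0]='u': occ=0, LF[0]=C('u')+0=1+0=1
L[1]='v': occ=0, LF[1]=C('v')+0=6+0=6
L[2]='v': occ=1, LF[2]=C('v')+1=6+1=7
L[3]='$': occ=0, LF[3]=C('$')+0=0+0=0
L[4]='u': occ=1, LF[4]=C('u')+1=1+1=2
L[5]='w': occ=0, LF[5]=C('w')+0=9+0=9
L[6]='w': occ=1, LF[6]=C('w')+1=9+1=10
L[7]='u': occ=2, LF[7]=C('u')+2=1+2=3
L[8]='w': occ=2, LF[8]=C('w')+2=9+2=11
L[9]='u': occ=3, LF[9]=C('u')+3=1+3=4
L[10]='w': occ=3, LF[10]=C('w')+3=9+3=12
L[11]='w': occ=4, LF[11]=C('w')+4=9+4=13
L[12]='w': occ=5, LF[12]=C('w')+5=9+5=14
L[13]='u': occ=4, LF[13]=C('u')+4=1+4=5
L[14]='v': occ=2, LF[14]=C('v')+2=6+2=8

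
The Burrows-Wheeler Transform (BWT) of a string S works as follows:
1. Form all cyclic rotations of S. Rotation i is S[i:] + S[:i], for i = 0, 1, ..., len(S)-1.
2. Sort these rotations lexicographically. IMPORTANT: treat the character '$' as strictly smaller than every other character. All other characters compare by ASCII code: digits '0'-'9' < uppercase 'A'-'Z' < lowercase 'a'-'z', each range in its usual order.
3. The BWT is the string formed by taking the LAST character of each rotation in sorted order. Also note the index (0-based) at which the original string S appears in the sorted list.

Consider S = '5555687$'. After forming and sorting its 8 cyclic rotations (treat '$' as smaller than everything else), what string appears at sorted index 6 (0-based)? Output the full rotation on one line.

All 8 rotations (rotation i = S[i:]+S[:i]):
  rot[0] = 5555687$
  rot[1] = 555687$5
  rot[2] = 55687$55
  rot[3] = 5687$555
  rot[4] = 687$5555
  rot[5] = 87$55556
  rot[6] = 7$555568
  rot[7] = $5555687
Sorted (with $ < everything):
  sorted[0] = $5555687
  sorted[1] = 5555687$
  sorted[2] = 555687$5
  sorted[3] = 55687$55
  sorted[4] = 5687$555
  sorted[5] = 687$5555
  sorted[6] = 7$555568
  sorted[7] = 87$55556
sorted[6] = 7$555568

Answer: 7$555568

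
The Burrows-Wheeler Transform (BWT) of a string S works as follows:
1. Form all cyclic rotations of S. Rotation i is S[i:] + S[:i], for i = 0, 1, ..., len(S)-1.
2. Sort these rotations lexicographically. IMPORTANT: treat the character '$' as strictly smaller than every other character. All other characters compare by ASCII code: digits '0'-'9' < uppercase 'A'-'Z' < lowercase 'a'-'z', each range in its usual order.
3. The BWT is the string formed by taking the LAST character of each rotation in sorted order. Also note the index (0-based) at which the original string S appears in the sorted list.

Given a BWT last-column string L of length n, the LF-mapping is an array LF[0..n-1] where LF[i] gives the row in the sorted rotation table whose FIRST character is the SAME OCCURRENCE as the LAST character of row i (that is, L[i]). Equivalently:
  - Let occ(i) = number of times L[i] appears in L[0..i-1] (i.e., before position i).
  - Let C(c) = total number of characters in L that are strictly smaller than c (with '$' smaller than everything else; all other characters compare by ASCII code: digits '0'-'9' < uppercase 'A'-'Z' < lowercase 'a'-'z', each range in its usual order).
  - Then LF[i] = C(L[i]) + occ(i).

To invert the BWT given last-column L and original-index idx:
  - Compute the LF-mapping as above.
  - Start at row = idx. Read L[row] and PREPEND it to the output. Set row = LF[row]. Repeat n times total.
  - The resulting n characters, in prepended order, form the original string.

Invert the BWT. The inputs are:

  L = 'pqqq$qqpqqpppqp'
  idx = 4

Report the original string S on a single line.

LF mapping: 1 7 8 9 0 10 11 2 12 13 3 4 5 14 6
Walk LF starting at row 4, prepending L[row]:
  step 1: row=4, L[4]='$', prepend. Next row=LF[4]=0
  step 2: row=0, L[0]='p', prepend. Next row=LF[0]=1
  step 3: row=1, L[1]='q', prepend. Next row=LF[1]=7
  step 4: row=7, L[7]='p', prepend. Next row=LF[7]=2
  step 5: row=2, L[2]='q', prepend. Next row=LF[2]=8
  step 6: row=8, L[8]='q', prepend. Next row=LF[8]=12
  step 7: row=12, L[12]='p', prepend. Next row=LF[12]=5
  step 8: row=5, L[5]='q', prepend. Next row=LF[5]=10
  step 9: row=10, L[10]='p', prepend. Next row=LF[10]=3
  step 10: row=3, L[3]='q', prepend. Next row=LF[3]=9
  step 11: row=9, L[9]='q', prepend. Next row=LF[9]=13
  step 12: row=13, L[13]='q', prepend. Next row=LF[13]=14
  step 13: row=14, L[14]='p', prepend. Next row=LF[14]=6
  step 14: row=6, L[6]='q', prepend. Next row=LF[6]=11
  step 15: row=11, L[11]='p', prepend. Next row=LF[11]=4
Reversed output: pqpqqqpqpqqpqp$

Answer: pqpqqqpqpqqpqp$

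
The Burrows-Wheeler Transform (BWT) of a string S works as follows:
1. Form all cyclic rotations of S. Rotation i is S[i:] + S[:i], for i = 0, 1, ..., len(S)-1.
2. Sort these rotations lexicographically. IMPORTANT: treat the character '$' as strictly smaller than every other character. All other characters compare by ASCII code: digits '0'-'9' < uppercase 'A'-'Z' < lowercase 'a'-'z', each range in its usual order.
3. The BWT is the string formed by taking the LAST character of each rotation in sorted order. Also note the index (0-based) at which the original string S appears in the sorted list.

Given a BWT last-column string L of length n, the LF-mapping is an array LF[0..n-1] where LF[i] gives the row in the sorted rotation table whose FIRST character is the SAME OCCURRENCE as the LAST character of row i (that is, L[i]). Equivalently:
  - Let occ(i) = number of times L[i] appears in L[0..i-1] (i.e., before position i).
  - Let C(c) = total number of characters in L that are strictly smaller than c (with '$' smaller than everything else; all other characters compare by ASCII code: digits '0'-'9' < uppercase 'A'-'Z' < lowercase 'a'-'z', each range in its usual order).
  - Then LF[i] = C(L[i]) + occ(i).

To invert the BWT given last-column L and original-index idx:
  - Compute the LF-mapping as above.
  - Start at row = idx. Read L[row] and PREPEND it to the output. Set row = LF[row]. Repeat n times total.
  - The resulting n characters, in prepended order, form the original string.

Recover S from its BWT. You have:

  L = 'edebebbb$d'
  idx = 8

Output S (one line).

Answer: ebdbbdebe$

Derivation:
LF mapping: 7 5 8 1 9 2 3 4 0 6
Walk LF starting at row 8, prepending L[row]:
  step 1: row=8, L[8]='$', prepend. Next row=LF[8]=0
  step 2: row=0, L[0]='e', prepend. Next row=LF[0]=7
  step 3: row=7, L[7]='b', prepend. Next row=LF[7]=4
  step 4: row=4, L[4]='e', prepend. Next row=LF[4]=9
  step 5: row=9, L[9]='d', prepend. Next row=LF[9]=6
  step 6: row=6, L[6]='b', prepend. Next row=LF[6]=3
  step 7: row=3, L[3]='b', prepend. Next row=LF[3]=1
  step 8: row=1, L[1]='d', prepend. Next row=LF[1]=5
  step 9: row=5, L[5]='b', prepend. Next row=LF[5]=2
  step 10: row=2, L[2]='e', prepend. Next row=LF[2]=8
Reversed output: ebdbbdebe$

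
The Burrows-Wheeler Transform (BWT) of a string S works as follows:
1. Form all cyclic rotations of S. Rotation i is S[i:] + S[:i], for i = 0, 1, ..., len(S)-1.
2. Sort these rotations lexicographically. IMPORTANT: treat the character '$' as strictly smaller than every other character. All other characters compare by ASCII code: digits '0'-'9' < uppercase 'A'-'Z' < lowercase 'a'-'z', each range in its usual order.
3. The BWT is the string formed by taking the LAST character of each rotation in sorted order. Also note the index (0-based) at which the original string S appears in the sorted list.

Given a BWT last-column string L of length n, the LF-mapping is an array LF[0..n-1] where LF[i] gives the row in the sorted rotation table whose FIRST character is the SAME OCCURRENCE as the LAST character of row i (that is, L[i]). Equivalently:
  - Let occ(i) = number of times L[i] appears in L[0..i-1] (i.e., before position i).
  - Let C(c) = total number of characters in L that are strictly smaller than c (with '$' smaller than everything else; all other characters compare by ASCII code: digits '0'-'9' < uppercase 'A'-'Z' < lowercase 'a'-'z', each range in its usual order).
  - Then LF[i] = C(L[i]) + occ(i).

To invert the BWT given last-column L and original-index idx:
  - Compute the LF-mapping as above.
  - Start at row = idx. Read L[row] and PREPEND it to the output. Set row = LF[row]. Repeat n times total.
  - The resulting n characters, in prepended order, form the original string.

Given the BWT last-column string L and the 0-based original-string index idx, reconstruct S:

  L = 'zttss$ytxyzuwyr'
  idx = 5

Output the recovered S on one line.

Answer: tsstrzytuyxwyz$

Derivation:
LF mapping: 13 4 5 2 3 0 10 6 9 11 14 7 8 12 1
Walk LF starting at row 5, prepending L[row]:
  step 1: row=5, L[5]='$', prepend. Next row=LF[5]=0
  step 2: row=0, L[0]='z', prepend. Next row=LF[0]=13
  step 3: row=13, L[13]='y', prepend. Next row=LF[13]=12
  step 4: row=12, L[12]='w', prepend. Next row=LF[12]=8
  step 5: row=8, L[8]='x', prepend. Next row=LF[8]=9
  step 6: row=9, L[9]='y', prepend. Next row=LF[9]=11
  step 7: row=11, L[11]='u', prepend. Next row=LF[11]=7
  step 8: row=7, L[7]='t', prepend. Next row=LF[7]=6
  step 9: row=6, L[6]='y', prepend. Next row=LF[6]=10
  step 10: row=10, L[10]='z', prepend. Next row=LF[10]=14
  step 11: row=14, L[14]='r', prepend. Next row=LF[14]=1
  step 12: row=1, L[1]='t', prepend. Next row=LF[1]=4
  step 13: row=4, L[4]='s', prepend. Next row=LF[4]=3
  step 14: row=3, L[3]='s', prepend. Next row=LF[3]=2
  step 15: row=2, L[2]='t', prepend. Next row=LF[2]=5
Reversed output: tsstrzytuyxwyz$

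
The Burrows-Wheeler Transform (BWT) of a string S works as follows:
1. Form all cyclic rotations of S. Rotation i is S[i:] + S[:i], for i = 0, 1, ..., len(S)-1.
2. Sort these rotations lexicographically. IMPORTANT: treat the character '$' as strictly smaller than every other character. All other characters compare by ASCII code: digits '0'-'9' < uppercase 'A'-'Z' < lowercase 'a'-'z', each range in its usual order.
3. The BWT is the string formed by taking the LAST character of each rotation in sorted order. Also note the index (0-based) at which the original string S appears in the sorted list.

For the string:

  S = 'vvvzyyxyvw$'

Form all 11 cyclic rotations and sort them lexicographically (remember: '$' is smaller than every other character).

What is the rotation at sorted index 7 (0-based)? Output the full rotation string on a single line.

Answer: yvw$vvvzyyx

Derivation:
All 11 rotations (rotation i = S[i:]+S[:i]):
  rot[0] = vvvzyyxyvw$
  rot[1] = vvzyyxyvw$v
  rot[2] = vzyyxyvw$vv
  rot[3] = zyyxyvw$vvv
  rot[4] = yyxyvw$vvvz
  rot[5] = yxyvw$vvvzy
  rot[6] = xyvw$vvvzyy
  rot[7] = yvw$vvvzyyx
  rot[8] = vw$vvvzyyxy
  rot[9] = w$vvvzyyxyv
  rot[10] = $vvvzyyxyvw
Sorted (with $ < everything):
  sorted[0] = $vvvzyyxyvw
  sorted[1] = vvvzyyxyvw$
  sorted[2] = vvzyyxyvw$v
  sorted[3] = vw$vvvzyyxy
  sorted[4] = vzyyxyvw$vv
  sorted[5] = w$vvvzyyxyv
  sorted[6] = xyvw$vvvzyy
  sorted[7] = yvw$vvvzyyx
  sorted[8] = yxyvw$vvvzy
  sorted[9] = yyxyvw$vvvz
  sorted[10] = zyyxyvw$vvv
sorted[7] = yvw$vvvzyyx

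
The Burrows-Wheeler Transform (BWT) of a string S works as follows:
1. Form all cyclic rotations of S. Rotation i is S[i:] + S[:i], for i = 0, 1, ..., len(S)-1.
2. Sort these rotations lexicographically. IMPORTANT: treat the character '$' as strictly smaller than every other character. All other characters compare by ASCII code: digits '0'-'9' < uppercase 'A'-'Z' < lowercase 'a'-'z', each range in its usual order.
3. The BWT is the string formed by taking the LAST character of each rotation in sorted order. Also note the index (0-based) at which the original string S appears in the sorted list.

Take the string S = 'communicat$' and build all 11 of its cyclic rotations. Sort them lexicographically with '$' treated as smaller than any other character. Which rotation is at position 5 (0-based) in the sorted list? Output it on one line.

Answer: mmunicat$co

Derivation:
All 11 rotations (rotation i = S[i:]+S[:i]):
  rot[0] = communicat$
  rot[1] = ommunicat$c
  rot[2] = mmunicat$co
  rot[3] = municat$com
  rot[4] = unicat$comm
  rot[5] = nicat$commu
  rot[6] = icat$commun
  rot[7] = cat$communi
  rot[8] = at$communic
  rot[9] = t$communica
  rot[10] = $communicat
Sorted (with $ < everything):
  sorted[0] = $communicat
  sorted[1] = at$communic
  sorted[2] = cat$communi
  sorted[3] = communicat$
  sorted[4] = icat$commun
  sorted[5] = mmunicat$co
  sorted[6] = municat$com
  sorted[7] = nicat$commu
  sorted[8] = ommunicat$c
  sorted[9] = t$communica
  sorted[10] = unicat$comm
sorted[5] = mmunicat$co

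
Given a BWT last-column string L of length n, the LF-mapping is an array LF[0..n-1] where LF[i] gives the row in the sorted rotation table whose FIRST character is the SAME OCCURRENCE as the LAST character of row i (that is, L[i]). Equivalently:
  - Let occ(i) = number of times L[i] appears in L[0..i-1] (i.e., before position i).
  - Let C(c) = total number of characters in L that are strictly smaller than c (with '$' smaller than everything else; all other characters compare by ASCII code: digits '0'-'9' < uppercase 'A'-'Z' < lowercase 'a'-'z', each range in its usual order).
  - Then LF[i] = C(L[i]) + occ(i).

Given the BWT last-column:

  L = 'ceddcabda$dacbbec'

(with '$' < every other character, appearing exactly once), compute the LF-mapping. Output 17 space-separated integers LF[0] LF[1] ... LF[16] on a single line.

Char counts: '$':1, 'a':3, 'b':3, 'c':4, 'd':4, 'e':2
C (first-col start): C('$')=0, C('a')=1, C('b')=4, C('c')=7, C('d')=11, C('e')=15
L[0]='c': occ=0, LF[0]=C('c')+0=7+0=7
L[1]='e': occ=0, LF[1]=C('e')+0=15+0=15
L[2]='d': occ=0, LF[2]=C('d')+0=11+0=11
L[3]='d': occ=1, LF[3]=C('d')+1=11+1=12
L[4]='c': occ=1, LF[4]=C('c')+1=7+1=8
L[5]='a': occ=0, LF[5]=C('a')+0=1+0=1
L[6]='b': occ=0, LF[6]=C('b')+0=4+0=4
L[7]='d': occ=2, LF[7]=C('d')+2=11+2=13
L[8]='a': occ=1, LF[8]=C('a')+1=1+1=2
L[9]='$': occ=0, LF[9]=C('$')+0=0+0=0
L[10]='d': occ=3, LF[10]=C('d')+3=11+3=14
L[11]='a': occ=2, LF[11]=C('a')+2=1+2=3
L[12]='c': occ=2, LF[12]=C('c')+2=7+2=9
L[13]='b': occ=1, LF[13]=C('b')+1=4+1=5
L[14]='b': occ=2, LF[14]=C('b')+2=4+2=6
L[15]='e': occ=1, LF[15]=C('e')+1=15+1=16
L[16]='c': occ=3, LF[16]=C('c')+3=7+3=10

Answer: 7 15 11 12 8 1 4 13 2 0 14 3 9 5 6 16 10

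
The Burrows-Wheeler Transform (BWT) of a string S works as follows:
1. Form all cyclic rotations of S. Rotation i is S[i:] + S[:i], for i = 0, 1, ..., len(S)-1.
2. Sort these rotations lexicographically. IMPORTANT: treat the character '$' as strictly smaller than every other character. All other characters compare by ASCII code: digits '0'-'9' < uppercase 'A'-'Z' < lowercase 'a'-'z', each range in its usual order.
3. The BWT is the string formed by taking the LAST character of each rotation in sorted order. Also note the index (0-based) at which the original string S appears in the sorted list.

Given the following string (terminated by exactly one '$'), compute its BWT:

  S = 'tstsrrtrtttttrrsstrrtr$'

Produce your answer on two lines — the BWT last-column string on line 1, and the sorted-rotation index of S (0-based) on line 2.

Answer: rtttsrrrttrstrtsrs$tttr
18

Derivation:
All 23 rotations (rotation i = S[i:]+S[:i]):
  rot[0] = tstsrrtrtttttrrsstrrtr$
  rot[1] = stsrrtrtttttrrsstrrtr$t
  rot[2] = tsrrtrtttttrrsstrrtr$ts
  rot[3] = srrtrtttttrrsstrrtr$tst
  rot[4] = rrtrtttttrrsstrrtr$tsts
  rot[5] = rtrtttttrrsstrrtr$tstsr
  rot[6] = trtttttrrsstrrtr$tstsrr
  rot[7] = rtttttrrsstrrtr$tstsrrt
  rot[8] = tttttrrsstrrtr$tstsrrtr
  rot[9] = ttttrrsstrrtr$tstsrrtrt
  rot[10] = tttrrsstrrtr$tstsrrtrtt
  rot[11] = ttrrsstrrtr$tstsrrtrttt
  rot[12] = trrsstrrtr$tstsrrtrtttt
  rot[13] = rrsstrrtr$tstsrrtrttttt
  rot[14] = rsstrrtr$tstsrrtrtttttr
  rot[15] = sstrrtr$tstsrrtrtttttrr
  rot[16] = strrtr$tstsrrtrtttttrrs
  rot[17] = trrtr$tstsrrtrtttttrrss
  rot[18] = rrtr$tstsrrtrtttttrrsst
  rot[19] = rtr$tstsrrtrtttttrrsstr
  rot[20] = tr$tstsrrtrtttttrrsstrr
  rot[21] = r$tstsrrtrtttttrrsstrrt
  rot[22] = $tstsrrtrtttttrrsstrrtr
Sorted (with $ < everything):
  sorted[0] = $tstsrrtrtttttrrsstrrtr  (last char: 'r')
  sorted[1] = r$tstsrrtrtttttrrsstrrt  (last char: 't')
  sorted[2] = rrsstrrtr$tstsrrtrttttt  (last char: 't')
  sorted[3] = rrtr$tstsrrtrtttttrrsst  (last char: 't')
  sorted[4] = rrtrtttttrrsstrrtr$tsts  (last char: 's')
  sorted[5] = rsstrrtr$tstsrrtrtttttr  (last char: 'r')
  sorted[6] = rtr$tstsrrtrtttttrrsstr  (last char: 'r')
  sorted[7] = rtrtttttrrsstrrtr$tstsr  (last char: 'r')
  sorted[8] = rtttttrrsstrrtr$tstsrrt  (last char: 't')
  sorted[9] = srrtrtttttrrsstrrtr$tst  (last char: 't')
  sorted[10] = sstrrtr$tstsrrtrtttttrr  (last char: 'r')
  sorted[11] = strrtr$tstsrrtrtttttrrs  (last char: 's')
  sorted[12] = stsrrtrtttttrrsstrrtr$t  (last char: 't')
  sorted[13] = tr$tstsrrtrtttttrrsstrr  (last char: 'r')
  sorted[14] = trrsstrrtr$tstsrrtrtttt  (last char: 't')
  sorted[15] = trrtr$tstsrrtrtttttrrss  (last char: 's')
  sorted[16] = trtttttrrsstrrtr$tstsrr  (last char: 'r')
  sorted[17] = tsrrtrtttttrrsstrrtr$ts  (last char: 's')
  sorted[18] = tstsrrtrtttttrrsstrrtr$  (last char: '$')
  sorted[19] = ttrrsstrrtr$tstsrrtrttt  (last char: 't')
  sorted[20] = tttrrsstrrtr$tstsrrtrtt  (last char: 't')
  sorted[21] = ttttrrsstrrtr$tstsrrtrt  (last char: 't')
  sorted[22] = tttttrrsstrrtr$tstsrrtr  (last char: 'r')
Last column: rtttsrrrttrstrtsrs$tttr
Original string S is at sorted index 18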